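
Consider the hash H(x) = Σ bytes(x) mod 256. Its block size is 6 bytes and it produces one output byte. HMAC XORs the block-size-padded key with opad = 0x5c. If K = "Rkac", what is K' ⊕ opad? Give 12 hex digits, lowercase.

Key "Rkac" = 52 6b 61 63 is 4 bytes ≤ B = 6; zero-pad to 6 bytes: K' = 52 6b 61 63 00 00.
XOR each byte with 0x5c: 52⊕5c=0e, 6b⊕5c=37, 61⊕5c=3d, 63⊕5c=3f, 00⊕5c=5c, 00⊕5c=5c.

0e373d3f5c5c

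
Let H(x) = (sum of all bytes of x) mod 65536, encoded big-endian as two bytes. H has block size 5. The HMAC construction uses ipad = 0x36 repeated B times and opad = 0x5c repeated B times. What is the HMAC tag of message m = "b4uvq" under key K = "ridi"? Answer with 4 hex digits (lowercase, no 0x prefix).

01ab

Key "ridi" = 72 69 64 69 is 4 bytes ≤ B = 5; zero-pad to 5 bytes: K' = 72 69 64 69 00.
K' ⊕ ipad = 44 5f 52 5f 36.  K' ⊕ opad = 2e 35 38 35 5c.
Inner input = (K'⊕ipad) ∥ m = 44 5f 52 5f 36 ∥ 62 34 75 76 71.
Inner hash: sum = 68+95+82+95+54+98+52+117+118+113 = 892 → 03 7c.
Outer input = (K'⊕opad) ∥ inner = 2e 35 38 35 5c ∥ 03 7c.
Outer hash (tag): sum = 46+53+56+53+92+3+124 = 427 → 01 ab.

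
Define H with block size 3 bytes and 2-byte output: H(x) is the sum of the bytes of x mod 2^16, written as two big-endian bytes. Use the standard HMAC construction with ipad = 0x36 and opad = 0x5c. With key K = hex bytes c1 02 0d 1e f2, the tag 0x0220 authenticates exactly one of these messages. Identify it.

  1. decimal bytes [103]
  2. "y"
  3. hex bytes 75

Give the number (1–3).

Key hex bytes c1 02 0d 1e f2 is 5 bytes > B = 3, so hash it first: H(key) = 01 e0, then zero-pad to 3 bytes: K' = 01 e0 00.
K' ⊕ ipad = 37 d6 36; K' ⊕ opad = 5d bc 5c.
m1: inner = H(37 d6 36 67) = 01 aa; tag = H(5d bc 5c 01 aa) = 0220 ← matches
m2: inner = H(37 d6 36 79) = 01 bc; tag = H(5d bc 5c 01 bc) = 0232
m3: inner = H(37 d6 36 75) = 01 b8; tag = H(5d bc 5c 01 b8) = 022e

1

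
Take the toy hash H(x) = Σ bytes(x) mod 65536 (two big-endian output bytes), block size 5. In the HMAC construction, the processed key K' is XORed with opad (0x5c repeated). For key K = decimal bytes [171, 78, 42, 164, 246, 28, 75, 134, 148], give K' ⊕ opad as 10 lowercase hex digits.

Key decimal bytes [171, 78, 42, 164, 246, 28, 75, 134, 148] = ab 4e 2a a4 f6 1c 4b 86 94 is 9 bytes > B = 5, so hash it first: H(key) = 04 3e, then zero-pad to 5 bytes: K' = 04 3e 00 00 00.
XOR each byte with 0x5c: 04⊕5c=58, 3e⊕5c=62, 00⊕5c=5c, 00⊕5c=5c, 00⊕5c=5c.

58625c5c5c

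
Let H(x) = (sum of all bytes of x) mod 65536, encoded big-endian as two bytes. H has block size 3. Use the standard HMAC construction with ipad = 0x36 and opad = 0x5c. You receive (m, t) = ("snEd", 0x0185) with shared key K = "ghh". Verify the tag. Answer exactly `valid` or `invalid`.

Key "ghh" = 67 68 68 is exactly B = 3 bytes: K' = 67 68 68.
K' ⊕ ipad = 51 5e 5e; K' ⊕ opad = 3b 34 34.
Inner hash: sum = 81+94+94+115+110+69+100 = 663 → 02 97.
Outer hash (recomputed tag): sum = 59+52+52+2+151 = 316 → 01 3c.
Recomputed tag = 013c; claimed = 0185 → mismatch.

invalid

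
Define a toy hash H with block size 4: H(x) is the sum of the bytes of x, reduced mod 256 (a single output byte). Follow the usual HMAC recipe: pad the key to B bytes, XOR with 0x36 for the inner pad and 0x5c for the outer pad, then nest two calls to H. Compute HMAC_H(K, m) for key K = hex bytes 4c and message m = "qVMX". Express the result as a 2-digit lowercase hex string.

Key hex bytes 4c is 1 byte ≤ B = 4; zero-pad to 4 bytes: K' = 4c 00 00 00.
K' ⊕ ipad = 7a 36 36 36.  K' ⊕ opad = 10 5c 5c 5c.
Inner input = (K'⊕ipad) ∥ m = 7a 36 36 36 ∥ 71 56 4d 58.
Inner hash: sum = 122+54+54+54+113+86+77+88 = 648; mod 256 = 136 → 88.
Outer input = (K'⊕opad) ∥ inner = 10 5c 5c 5c ∥ 88.
Outer hash (tag): sum = 16+92+92+92+136 = 428; mod 256 = 172 → ac.

ac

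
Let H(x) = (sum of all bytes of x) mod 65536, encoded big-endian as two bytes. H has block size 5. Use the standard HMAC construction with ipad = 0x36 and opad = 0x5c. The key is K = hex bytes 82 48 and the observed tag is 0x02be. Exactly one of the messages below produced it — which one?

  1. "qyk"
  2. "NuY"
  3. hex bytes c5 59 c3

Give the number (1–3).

Key hex bytes 82 48 is 2 bytes ≤ B = 5; zero-pad to 5 bytes: K' = 82 48 00 00 00.
K' ⊕ ipad = b4 7e 36 36 36; K' ⊕ opad = de 14 5c 5c 5c.
m1: inner = H(b4 7e 36 36 36 71 79 6b) = 03 29; tag = H(de 14 5c 5c 5c 03 29) = 0232
m2: inner = H(b4 7e 36 36 36 4e 75 59) = 02 f0; tag = H(de 14 5c 5c 5c 02 f0) = 02f8
m3: inner = H(b4 7e 36 36 36 c5 59 c3) = 03 b5; tag = H(de 14 5c 5c 5c 03 b5) = 02be ← matches

3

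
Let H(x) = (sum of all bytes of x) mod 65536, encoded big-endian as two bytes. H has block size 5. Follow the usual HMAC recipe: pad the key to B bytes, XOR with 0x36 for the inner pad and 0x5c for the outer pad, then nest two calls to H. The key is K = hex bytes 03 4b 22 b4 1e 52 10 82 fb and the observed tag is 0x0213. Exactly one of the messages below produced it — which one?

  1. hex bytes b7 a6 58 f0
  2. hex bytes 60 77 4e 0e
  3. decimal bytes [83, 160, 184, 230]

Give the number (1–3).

2

Key hex bytes 03 4b 22 b4 1e 52 10 82 fb is 9 bytes > B = 5, so hash it first: H(key) = 03 21, then zero-pad to 5 bytes: K' = 03 21 00 00 00.
K' ⊕ ipad = 35 17 36 36 36; K' ⊕ opad = 5f 7d 5c 5c 5c.
m1: inner = H(35 17 36 36 36 b7 a6 58 f0) = 03 93; tag = H(5f 7d 5c 5c 5c 03 93) = 0286
m2: inner = H(35 17 36 36 36 60 77 4e 0e) = 02 21; tag = H(5f 7d 5c 5c 5c 02 21) = 0213 ← matches
m3: inner = H(35 17 36 36 36 53 a0 b8 e6) = 03 7f; tag = H(5f 7d 5c 5c 5c 03 7f) = 0272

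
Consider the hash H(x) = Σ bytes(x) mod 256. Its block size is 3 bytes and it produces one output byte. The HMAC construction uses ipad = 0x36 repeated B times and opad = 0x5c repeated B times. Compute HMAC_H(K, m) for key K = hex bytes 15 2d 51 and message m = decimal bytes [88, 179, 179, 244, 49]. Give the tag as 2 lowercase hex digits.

4f

Key hex bytes 15 2d 51 is exactly B = 3 bytes: K' = 15 2d 51.
K' ⊕ ipad = 23 1b 67.  K' ⊕ opad = 49 71 0d.
Inner input = (K'⊕ipad) ∥ m = 23 1b 67 ∥ 58 b3 b3 f4 31.
Inner hash: sum = 35+27+103+88+179+179+244+49 = 904; mod 256 = 136 → 88.
Outer input = (K'⊕opad) ∥ inner = 49 71 0d ∥ 88.
Outer hash (tag): sum = 73+113+13+136 = 335; mod 256 = 79 → 4f.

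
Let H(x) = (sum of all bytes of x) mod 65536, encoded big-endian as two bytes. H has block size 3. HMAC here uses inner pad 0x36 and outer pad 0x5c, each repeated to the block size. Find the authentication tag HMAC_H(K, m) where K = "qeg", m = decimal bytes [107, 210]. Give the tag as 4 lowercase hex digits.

00cb

Key "qeg" = 71 65 67 is exactly B = 3 bytes: K' = 71 65 67.
K' ⊕ ipad = 47 53 51.  K' ⊕ opad = 2d 39 3b.
Inner input = (K'⊕ipad) ∥ m = 47 53 51 ∥ 6b d2.
Inner hash: sum = 71+83+81+107+210 = 552 → 02 28.
Outer input = (K'⊕opad) ∥ inner = 2d 39 3b ∥ 02 28.
Outer hash (tag): sum = 45+57+59+2+40 = 203 → 00 cb.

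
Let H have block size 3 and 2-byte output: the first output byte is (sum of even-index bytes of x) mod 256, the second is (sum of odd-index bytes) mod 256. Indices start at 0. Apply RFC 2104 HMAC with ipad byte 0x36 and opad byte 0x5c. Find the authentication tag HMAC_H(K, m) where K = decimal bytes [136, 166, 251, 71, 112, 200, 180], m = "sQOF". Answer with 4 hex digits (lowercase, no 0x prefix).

Key decimal bytes [136, 166, 251, 71, 112, 200, 180] = 88 a6 fb 47 70 c8 b4 is 7 bytes > B = 3, so hash it first: H(key) = a7 b5, then zero-pad to 3 bytes: K' = a7 b5 00.
K' ⊕ ipad = 91 83 36.  K' ⊕ opad = fb e9 5c.
Inner input = (K'⊕ipad) ∥ m = 91 83 36 ∥ 73 51 4f 46.
Inner hash: even-index sum = 350 mod 256 = 94; odd-index sum = 325 mod 256 = 69 → 5e 45.
Outer input = (K'⊕opad) ∥ inner = fb e9 5c ∥ 5e 45.
Outer hash (tag): even-index sum = 412 mod 256 = 156; odd-index sum = 327 mod 256 = 71 → 9c 47.

9c47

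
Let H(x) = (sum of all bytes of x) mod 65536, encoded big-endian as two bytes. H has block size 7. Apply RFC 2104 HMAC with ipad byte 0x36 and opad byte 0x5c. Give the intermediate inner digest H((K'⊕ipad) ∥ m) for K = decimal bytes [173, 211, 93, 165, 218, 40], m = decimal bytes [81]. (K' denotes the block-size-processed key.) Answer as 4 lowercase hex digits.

Key decimal bytes [173, 211, 93, 165, 218, 40] = ad d3 5d a5 da 28 is 6 bytes ≤ B = 7; zero-pad to 7 bytes: K' = ad d3 5d a5 da 28 00.
K' ⊕ ipad = 9b e5 6b 93 ec 1e 36.
Inner input = 9b e5 6b 93 ec 1e 36 ∥ 51.
Inner hash: sum = 155+229+107+147+236+30+54+81 = 1039 → 04 0f.

040f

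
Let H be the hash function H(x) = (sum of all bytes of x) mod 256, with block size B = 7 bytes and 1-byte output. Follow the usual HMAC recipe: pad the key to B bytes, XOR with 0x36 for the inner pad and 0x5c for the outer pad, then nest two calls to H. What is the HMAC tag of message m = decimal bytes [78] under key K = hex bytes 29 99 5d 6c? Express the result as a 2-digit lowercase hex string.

Key hex bytes 29 99 5d 6c is 4 bytes ≤ B = 7; zero-pad to 7 bytes: K' = 29 99 5d 6c 00 00 00.
K' ⊕ ipad = 1f af 6b 5a 36 36 36.  K' ⊕ opad = 75 c5 01 30 5c 5c 5c.
Inner input = (K'⊕ipad) ∥ m = 1f af 6b 5a 36 36 36 ∥ 4e.
Inner hash: sum = 31+175+107+90+54+54+54+78 = 643; mod 256 = 131 → 83.
Outer input = (K'⊕opad) ∥ inner = 75 c5 01 30 5c 5c 5c ∥ 83.
Outer hash (tag): sum = 117+197+1+48+92+92+92+131 = 770; mod 256 = 2 → 02.

02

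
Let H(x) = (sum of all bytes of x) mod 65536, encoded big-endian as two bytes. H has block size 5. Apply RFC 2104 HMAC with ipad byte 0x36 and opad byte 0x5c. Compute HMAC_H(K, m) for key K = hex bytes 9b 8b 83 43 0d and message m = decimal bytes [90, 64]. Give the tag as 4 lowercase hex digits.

0359

Key hex bytes 9b 8b 83 43 0d is exactly B = 5 bytes: K' = 9b 8b 83 43 0d.
K' ⊕ ipad = ad bd b5 75 3b.  K' ⊕ opad = c7 d7 df 1f 51.
Inner input = (K'⊕ipad) ∥ m = ad bd b5 75 3b ∥ 5a 40.
Inner hash: sum = 173+189+181+117+59+90+64 = 873 → 03 69.
Outer input = (K'⊕opad) ∥ inner = c7 d7 df 1f 51 ∥ 03 69.
Outer hash (tag): sum = 199+215+223+31+81+3+105 = 857 → 03 59.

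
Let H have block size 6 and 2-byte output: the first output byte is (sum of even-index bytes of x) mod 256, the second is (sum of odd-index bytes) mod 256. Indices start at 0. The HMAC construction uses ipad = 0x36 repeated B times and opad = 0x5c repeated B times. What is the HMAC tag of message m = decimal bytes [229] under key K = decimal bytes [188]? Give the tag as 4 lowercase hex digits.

73b6

Key decimal bytes [188] = bc is 1 byte ≤ B = 6; zero-pad to 6 bytes: K' = bc 00 00 00 00 00.
K' ⊕ ipad = 8a 36 36 36 36 36.  K' ⊕ opad = e0 5c 5c 5c 5c 5c.
Inner input = (K'⊕ipad) ∥ m = 8a 36 36 36 36 36 ∥ e5.
Inner hash: even-index sum = 475 mod 256 = 219; odd-index sum = 162 mod 256 = 162 → db a2.
Outer input = (K'⊕opad) ∥ inner = e0 5c 5c 5c 5c 5c ∥ db a2.
Outer hash (tag): even-index sum = 627 mod 256 = 115; odd-index sum = 438 mod 256 = 182 → 73 b6.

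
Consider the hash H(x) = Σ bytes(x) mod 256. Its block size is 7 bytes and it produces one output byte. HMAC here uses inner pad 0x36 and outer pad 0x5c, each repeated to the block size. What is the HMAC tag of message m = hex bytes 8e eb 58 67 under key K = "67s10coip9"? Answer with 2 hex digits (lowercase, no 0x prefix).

Key "67s10coip9" = 36 37 73 31 30 63 6f 69 70 39 is 10 bytes > B = 7, so hash it first: H(key) = 25, then zero-pad to 7 bytes: K' = 25 00 00 00 00 00 00.
K' ⊕ ipad = 13 36 36 36 36 36 36.  K' ⊕ opad = 79 5c 5c 5c 5c 5c 5c.
Inner input = (K'⊕ipad) ∥ m = 13 36 36 36 36 36 36 ∥ 8e eb 58 67.
Inner hash: sum = 19+54+54+54+54+54+54+142+235+88+103 = 911; mod 256 = 143 → 8f.
Outer input = (K'⊕opad) ∥ inner = 79 5c 5c 5c 5c 5c 5c ∥ 8f.
Outer hash (tag): sum = 121+92+92+92+92+92+92+143 = 816; mod 256 = 48 → 30.

30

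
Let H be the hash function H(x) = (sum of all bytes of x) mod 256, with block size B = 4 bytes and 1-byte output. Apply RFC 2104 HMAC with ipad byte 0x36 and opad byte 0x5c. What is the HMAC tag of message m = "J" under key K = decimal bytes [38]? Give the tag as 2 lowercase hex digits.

8a

Key decimal bytes [38] = 26 is 1 byte ≤ B = 4; zero-pad to 4 bytes: K' = 26 00 00 00.
K' ⊕ ipad = 10 36 36 36.  K' ⊕ opad = 7a 5c 5c 5c.
Inner input = (K'⊕ipad) ∥ m = 10 36 36 36 ∥ 4a.
Inner hash: sum = 16+54+54+54+74 = 252 → fc.
Outer input = (K'⊕opad) ∥ inner = 7a 5c 5c 5c ∥ fc.
Outer hash (tag): sum = 122+92+92+92+252 = 650; mod 256 = 138 → 8a.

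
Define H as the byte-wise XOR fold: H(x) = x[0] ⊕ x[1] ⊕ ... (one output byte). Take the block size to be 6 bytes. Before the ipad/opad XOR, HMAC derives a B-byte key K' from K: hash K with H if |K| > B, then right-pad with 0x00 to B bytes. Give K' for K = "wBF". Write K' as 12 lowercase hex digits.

774246000000

Key "wBF" = 77 42 46 is 3 bytes ≤ B = 6; zero-pad to 6 bytes: K' = 77 42 46 00 00 00.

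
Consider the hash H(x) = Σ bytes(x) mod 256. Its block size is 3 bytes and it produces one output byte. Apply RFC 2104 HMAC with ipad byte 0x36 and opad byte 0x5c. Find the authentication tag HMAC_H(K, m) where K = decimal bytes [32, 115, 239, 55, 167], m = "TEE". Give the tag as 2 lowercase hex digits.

Key decimal bytes [32, 115, 239, 55, 167] = 20 73 ef 37 a7 is 5 bytes > B = 3, so hash it first: H(key) = 60, then zero-pad to 3 bytes: K' = 60 00 00.
K' ⊕ ipad = 56 36 36.  K' ⊕ opad = 3c 5c 5c.
Inner input = (K'⊕ipad) ∥ m = 56 36 36 ∥ 54 45 45.
Inner hash: sum = 86+54+54+84+69+69 = 416; mod 256 = 160 → a0.
Outer input = (K'⊕opad) ∥ inner = 3c 5c 5c ∥ a0.
Outer hash (tag): sum = 60+92+92+160 = 404; mod 256 = 148 → 94.

94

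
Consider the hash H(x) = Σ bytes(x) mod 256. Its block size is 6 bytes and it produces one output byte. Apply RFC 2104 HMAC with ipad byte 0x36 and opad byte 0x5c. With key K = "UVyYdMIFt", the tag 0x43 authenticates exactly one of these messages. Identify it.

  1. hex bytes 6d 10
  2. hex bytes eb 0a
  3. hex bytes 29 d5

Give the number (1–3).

2

Key "UVyYdMIFt" = 55 56 79 59 64 4d 49 46 74 is 9 bytes > B = 6, so hash it first: H(key) = 31, then zero-pad to 6 bytes: K' = 31 00 00 00 00 00.
K' ⊕ ipad = 07 36 36 36 36 36; K' ⊕ opad = 6d 5c 5c 5c 5c 5c.
m1: inner = H(07 36 36 36 36 36 6d 10) = 92; tag = H(6d 5c 5c 5c 5c 5c 92) = cb
m2: inner = H(07 36 36 36 36 36 eb 0a) = 0a; tag = H(6d 5c 5c 5c 5c 5c 0a) = 43 ← matches
m3: inner = H(07 36 36 36 36 36 29 d5) = 13; tag = H(6d 5c 5c 5c 5c 5c 13) = 4c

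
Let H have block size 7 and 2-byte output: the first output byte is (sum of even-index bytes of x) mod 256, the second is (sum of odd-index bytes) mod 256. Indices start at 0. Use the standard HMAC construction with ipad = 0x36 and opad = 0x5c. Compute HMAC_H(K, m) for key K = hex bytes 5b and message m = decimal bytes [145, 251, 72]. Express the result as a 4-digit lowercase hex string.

961e

Key hex bytes 5b is 1 byte ≤ B = 7; zero-pad to 7 bytes: K' = 5b 00 00 00 00 00 00.
K' ⊕ ipad = 6d 36 36 36 36 36 36.  K' ⊕ opad = 07 5c 5c 5c 5c 5c 5c.
Inner input = (K'⊕ipad) ∥ m = 6d 36 36 36 36 36 36 ∥ 91 fb 48.
Inner hash: even-index sum = 522 mod 256 = 10; odd-index sum = 379 mod 256 = 123 → 0a 7b.
Outer input = (K'⊕opad) ∥ inner = 07 5c 5c 5c 5c 5c 5c ∥ 0a 7b.
Outer hash (tag): even-index sum = 406 mod 256 = 150; odd-index sum = 286 mod 256 = 30 → 96 1e.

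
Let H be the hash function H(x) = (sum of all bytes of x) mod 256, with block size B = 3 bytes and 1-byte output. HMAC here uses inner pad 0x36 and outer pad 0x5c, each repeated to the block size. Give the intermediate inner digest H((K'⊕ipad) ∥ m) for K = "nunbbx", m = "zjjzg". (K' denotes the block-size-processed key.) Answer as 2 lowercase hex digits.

56

Key "nunbbx" = 6e 75 6e 62 62 78 is 6 bytes > B = 3, so hash it first: H(key) = 8d, then zero-pad to 3 bytes: K' = 8d 00 00.
K' ⊕ ipad = bb 36 36.
Inner input = bb 36 36 ∥ 7a 6a 6a 7a 67.
Inner hash: sum = 187+54+54+122+106+106+122+103 = 854; mod 256 = 86 → 56.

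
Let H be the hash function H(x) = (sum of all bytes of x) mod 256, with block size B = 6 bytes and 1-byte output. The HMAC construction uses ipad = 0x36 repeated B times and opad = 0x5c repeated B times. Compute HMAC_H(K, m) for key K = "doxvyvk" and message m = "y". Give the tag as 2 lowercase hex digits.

Key "doxvyvk" = 64 6f 78 76 79 76 6b is 7 bytes > B = 6, so hash it first: H(key) = 1b, then zero-pad to 6 bytes: K' = 1b 00 00 00 00 00.
K' ⊕ ipad = 2d 36 36 36 36 36.  K' ⊕ opad = 47 5c 5c 5c 5c 5c.
Inner input = (K'⊕ipad) ∥ m = 2d 36 36 36 36 36 ∥ 79.
Inner hash: sum = 45+54+54+54+54+54+121 = 436; mod 256 = 180 → b4.
Outer input = (K'⊕opad) ∥ inner = 47 5c 5c 5c 5c 5c ∥ b4.
Outer hash (tag): sum = 71+92+92+92+92+92+180 = 711; mod 256 = 199 → c7.

c7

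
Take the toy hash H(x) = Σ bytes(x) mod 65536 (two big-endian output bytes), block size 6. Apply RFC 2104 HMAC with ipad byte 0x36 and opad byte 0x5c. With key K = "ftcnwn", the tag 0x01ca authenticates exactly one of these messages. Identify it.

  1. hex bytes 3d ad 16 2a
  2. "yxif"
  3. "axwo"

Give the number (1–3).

Key "ftcnwn" = 66 74 63 6e 77 6e is exactly B = 6 bytes: K' = 66 74 63 6e 77 6e.
K' ⊕ ipad = 50 42 55 58 41 58; K' ⊕ opad = 3a 28 3f 32 2b 32.
m1: inner = H(50 42 55 58 41 58 3d ad 16 2a) = 03 02; tag = H(3a 28 3f 32 2b 32 03 02) = 0135
m2: inner = H(50 42 55 58 41 58 79 78 69 66) = 03 98; tag = H(3a 28 3f 32 2b 32 03 98) = 01cb
m3: inner = H(50 42 55 58 41 58 61 78 77 6f) = 03 97; tag = H(3a 28 3f 32 2b 32 03 97) = 01ca ← matches

3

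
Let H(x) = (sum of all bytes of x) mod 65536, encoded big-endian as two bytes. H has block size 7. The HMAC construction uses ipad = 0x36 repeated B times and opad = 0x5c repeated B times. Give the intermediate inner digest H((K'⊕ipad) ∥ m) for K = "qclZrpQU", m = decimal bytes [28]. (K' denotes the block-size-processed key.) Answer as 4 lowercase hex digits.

0173

Key "qclZrpQU" = 71 63 6c 5a 72 70 51 55 is 8 bytes > B = 7, so hash it first: H(key) = 03 22, then zero-pad to 7 bytes: K' = 03 22 00 00 00 00 00.
K' ⊕ ipad = 35 14 36 36 36 36 36.
Inner input = 35 14 36 36 36 36 36 ∥ 1c.
Inner hash: sum = 53+20+54+54+54+54+54+28 = 371 → 01 73.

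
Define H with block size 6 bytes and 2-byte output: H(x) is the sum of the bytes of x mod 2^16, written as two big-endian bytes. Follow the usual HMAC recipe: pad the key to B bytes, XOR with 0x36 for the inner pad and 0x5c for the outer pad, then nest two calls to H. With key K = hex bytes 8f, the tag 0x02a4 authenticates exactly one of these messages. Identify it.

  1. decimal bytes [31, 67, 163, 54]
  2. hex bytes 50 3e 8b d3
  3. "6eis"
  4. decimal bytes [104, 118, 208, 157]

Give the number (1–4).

Key hex bytes 8f is 1 byte ≤ B = 6; zero-pad to 6 bytes: K' = 8f 00 00 00 00 00.
K' ⊕ ipad = b9 36 36 36 36 36; K' ⊕ opad = d3 5c 5c 5c 5c 5c.
m1: inner = H(b9 36 36 36 36 36 1f 43 a3 36) = 03 02; tag = H(d3 5c 5c 5c 5c 5c 03 02) = 02a4 ← matches
m2: inner = H(b9 36 36 36 36 36 50 3e 8b d3) = 03 b3; tag = H(d3 5c 5c 5c 5c 5c 03 b3) = 0355
m3: inner = H(b9 36 36 36 36 36 36 65 69 73) = 03 3e; tag = H(d3 5c 5c 5c 5c 5c 03 3e) = 02e0
m4: inner = H(b9 36 36 36 36 36 68 76 d0 9d) = 04 12; tag = H(d3 5c 5c 5c 5c 5c 04 12) = 02b5

1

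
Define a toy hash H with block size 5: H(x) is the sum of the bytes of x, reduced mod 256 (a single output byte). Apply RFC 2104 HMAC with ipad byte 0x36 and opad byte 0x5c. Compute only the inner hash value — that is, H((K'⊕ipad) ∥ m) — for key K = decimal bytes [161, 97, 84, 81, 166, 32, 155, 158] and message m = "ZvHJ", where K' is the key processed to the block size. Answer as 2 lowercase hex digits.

Key decimal bytes [161, 97, 84, 81, 166, 32, 155, 158] = a1 61 54 51 a6 20 9b 9e is 8 bytes > B = 5, so hash it first: H(key) = a6, then zero-pad to 5 bytes: K' = a6 00 00 00 00.
K' ⊕ ipad = 90 36 36 36 36.
Inner input = 90 36 36 36 36 ∥ 5a 76 48 4a.
Inner hash: sum = 144+54+54+54+54+90+118+72+74 = 714; mod 256 = 202 → ca.

ca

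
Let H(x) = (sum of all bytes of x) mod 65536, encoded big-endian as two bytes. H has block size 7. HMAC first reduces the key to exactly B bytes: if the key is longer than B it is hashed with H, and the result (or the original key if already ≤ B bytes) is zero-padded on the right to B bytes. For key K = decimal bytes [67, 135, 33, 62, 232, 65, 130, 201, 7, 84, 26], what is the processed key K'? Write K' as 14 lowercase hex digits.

|K| = 11 > B = 7, so first hash the key.
H(K): sum = 67+135+33+62+232+65+130+201+7+84+26 = 1042 → 04 12.
Zero-pad H(K) = 04 12 to 7 bytes: K' = 04 12 00 00 00 00 00.

04120000000000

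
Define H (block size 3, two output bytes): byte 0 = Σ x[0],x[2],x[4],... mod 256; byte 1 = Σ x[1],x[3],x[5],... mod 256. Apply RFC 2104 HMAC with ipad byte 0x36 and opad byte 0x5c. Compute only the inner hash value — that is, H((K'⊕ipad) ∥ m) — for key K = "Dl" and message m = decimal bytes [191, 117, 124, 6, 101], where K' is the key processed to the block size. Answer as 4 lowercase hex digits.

Key "Dl" = 44 6c is 2 bytes ≤ B = 3; zero-pad to 3 bytes: K' = 44 6c 00.
K' ⊕ ipad = 72 5a 36.
Inner input = 72 5a 36 ∥ bf 75 7c 06 65.
Inner hash: even-index sum = 291 mod 256 = 35; odd-index sum = 506 mod 256 = 250 → 23 fa.

23fa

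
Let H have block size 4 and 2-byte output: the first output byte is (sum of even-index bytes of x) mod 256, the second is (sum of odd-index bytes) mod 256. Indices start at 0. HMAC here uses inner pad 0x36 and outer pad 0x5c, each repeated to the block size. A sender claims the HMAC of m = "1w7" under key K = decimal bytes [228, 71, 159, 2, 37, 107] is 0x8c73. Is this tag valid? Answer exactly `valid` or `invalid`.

valid

Key decimal bytes [228, 71, 159, 2, 37, 107] = e4 47 9f 02 25 6b is 6 bytes > B = 4, so hash it first: H(key) = a8 b4, then zero-pad to 4 bytes: K' = a8 b4 00 00.
K' ⊕ ipad = 9e 82 36 36; K' ⊕ opad = f4 e8 5c 5c.
Inner hash: even-index sum = 316 mod 256 = 60; odd-index sum = 303 mod 256 = 47 → 3c 2f.
Outer hash (recomputed tag): even-index sum = 396 mod 256 = 140; odd-index sum = 371 mod 256 = 115 → 8c 73.
Recomputed tag = 8c73; claimed = 8c73 → match.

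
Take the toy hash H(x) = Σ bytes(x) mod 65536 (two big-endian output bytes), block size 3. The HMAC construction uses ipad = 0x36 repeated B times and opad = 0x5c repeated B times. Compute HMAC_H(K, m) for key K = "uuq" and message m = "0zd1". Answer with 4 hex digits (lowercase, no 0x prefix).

Key "uuq" = 75 75 71 is exactly B = 3 bytes: K' = 75 75 71.
K' ⊕ ipad = 43 43 47.  K' ⊕ opad = 29 29 2d.
Inner input = (K'⊕ipad) ∥ m = 43 43 47 ∥ 30 7a 64 31.
Inner hash: sum = 67+67+71+48+122+100+49 = 524 → 02 0c.
Outer input = (K'⊕opad) ∥ inner = 29 29 2d ∥ 02 0c.
Outer hash (tag): sum = 41+41+45+2+12 = 141 → 00 8d.

008d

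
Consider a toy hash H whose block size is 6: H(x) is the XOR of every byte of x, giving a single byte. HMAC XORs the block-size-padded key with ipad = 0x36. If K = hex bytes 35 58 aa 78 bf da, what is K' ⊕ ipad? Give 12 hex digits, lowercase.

Key hex bytes 35 58 aa 78 bf da is exactly B = 6 bytes: K' = 35 58 aa 78 bf da.
XOR each byte with 0x36: 35⊕36=03, 58⊕36=6e, aa⊕36=9c, 78⊕36=4e, bf⊕36=89, da⊕36=ec.

036e9c4e89ec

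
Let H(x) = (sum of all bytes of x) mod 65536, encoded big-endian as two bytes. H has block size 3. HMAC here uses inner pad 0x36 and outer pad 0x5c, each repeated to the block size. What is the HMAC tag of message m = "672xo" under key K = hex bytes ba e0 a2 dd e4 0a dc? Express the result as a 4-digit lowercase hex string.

0238

Key hex bytes ba e0 a2 dd e4 0a dc is 7 bytes > B = 3, so hash it first: H(key) = 04 e3, then zero-pad to 3 bytes: K' = 04 e3 00.
K' ⊕ ipad = 32 d5 36.  K' ⊕ opad = 58 bf 5c.
Inner input = (K'⊕ipad) ∥ m = 32 d5 36 ∥ 36 37 32 78 6f.
Inner hash: sum = 50+213+54+54+55+50+120+111 = 707 → 02 c3.
Outer input = (K'⊕opad) ∥ inner = 58 bf 5c ∥ 02 c3.
Outer hash (tag): sum = 88+191+92+2+195 = 568 → 02 38.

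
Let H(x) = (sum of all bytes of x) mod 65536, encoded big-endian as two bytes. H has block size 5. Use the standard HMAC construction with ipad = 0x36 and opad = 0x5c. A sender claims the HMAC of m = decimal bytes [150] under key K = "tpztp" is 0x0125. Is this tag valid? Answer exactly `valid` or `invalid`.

invalid

Key "tpztp" = 74 70 7a 74 70 is exactly B = 5 bytes: K' = 74 70 7a 74 70.
K' ⊕ ipad = 42 46 4c 42 46; K' ⊕ opad = 28 2c 26 28 2c.
Inner hash: sum = 66+70+76+66+70+150 = 498 → 01 f2.
Outer hash (recomputed tag): sum = 40+44+38+40+44+1+242 = 449 → 01 c1.
Recomputed tag = 01c1; claimed = 0125 → mismatch.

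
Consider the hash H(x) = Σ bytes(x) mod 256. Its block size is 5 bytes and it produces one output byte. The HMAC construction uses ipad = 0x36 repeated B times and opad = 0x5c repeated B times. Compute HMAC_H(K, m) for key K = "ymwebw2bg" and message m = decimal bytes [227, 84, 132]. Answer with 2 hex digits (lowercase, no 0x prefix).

6d

Key "ymwebw2bg" = 79 6d 77 65 62 77 32 62 67 is 9 bytes > B = 5, so hash it first: H(key) = 96, then zero-pad to 5 bytes: K' = 96 00 00 00 00.
K' ⊕ ipad = a0 36 36 36 36.  K' ⊕ opad = ca 5c 5c 5c 5c.
Inner input = (K'⊕ipad) ∥ m = a0 36 36 36 36 ∥ e3 54 84.
Inner hash: sum = 160+54+54+54+54+227+84+132 = 819; mod 256 = 51 → 33.
Outer input = (K'⊕opad) ∥ inner = ca 5c 5c 5c 5c ∥ 33.
Outer hash (tag): sum = 202+92+92+92+92+51 = 621; mod 256 = 109 → 6d.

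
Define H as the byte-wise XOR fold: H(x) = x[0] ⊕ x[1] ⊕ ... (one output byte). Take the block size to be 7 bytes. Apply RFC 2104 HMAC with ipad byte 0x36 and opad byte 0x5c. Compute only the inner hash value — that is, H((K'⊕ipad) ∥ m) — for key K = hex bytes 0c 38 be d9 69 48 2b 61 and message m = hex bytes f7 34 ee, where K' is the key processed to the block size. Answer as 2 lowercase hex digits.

23

Key hex bytes 0c 38 be d9 69 48 2b 61 is 8 bytes > B = 7, so hash it first: H(key) = 38, then zero-pad to 7 bytes: K' = 38 00 00 00 00 00 00.
K' ⊕ ipad = 0e 36 36 36 36 36 36.
Inner input = 0e 36 36 36 36 36 36 ∥ f7 34 ee.
Inner hash: XOR 0e⊕36⊕36⊕36⊕36⊕36⊕36⊕f7⊕34⊕ee = 23.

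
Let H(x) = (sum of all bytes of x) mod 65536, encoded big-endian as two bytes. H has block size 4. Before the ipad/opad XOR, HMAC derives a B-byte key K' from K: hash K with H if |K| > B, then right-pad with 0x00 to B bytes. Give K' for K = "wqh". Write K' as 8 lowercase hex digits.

Key "wqh" = 77 71 68 is 3 bytes ≤ B = 4; zero-pad to 4 bytes: K' = 77 71 68 00.

77716800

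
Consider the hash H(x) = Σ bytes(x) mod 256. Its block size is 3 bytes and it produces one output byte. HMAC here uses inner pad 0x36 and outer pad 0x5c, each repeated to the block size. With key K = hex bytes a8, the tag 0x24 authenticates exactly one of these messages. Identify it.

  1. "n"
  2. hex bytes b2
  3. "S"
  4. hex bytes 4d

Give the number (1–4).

Key hex bytes a8 is 1 byte ≤ B = 3; zero-pad to 3 bytes: K' = a8 00 00.
K' ⊕ ipad = 9e 36 36; K' ⊕ opad = f4 5c 5c.
m1: inner = H(9e 36 36 6e) = 78; tag = H(f4 5c 5c 78) = 24 ← matches
m2: inner = H(9e 36 36 b2) = bc; tag = H(f4 5c 5c bc) = 68
m3: inner = H(9e 36 36 53) = 5d; tag = H(f4 5c 5c 5d) = 09
m4: inner = H(9e 36 36 4d) = 57; tag = H(f4 5c 5c 57) = 03

1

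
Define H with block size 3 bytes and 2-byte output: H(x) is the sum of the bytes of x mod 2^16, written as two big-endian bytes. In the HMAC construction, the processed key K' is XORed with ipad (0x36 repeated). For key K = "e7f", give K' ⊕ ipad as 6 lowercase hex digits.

530150

Key "e7f" = 65 37 66 is exactly B = 3 bytes: K' = 65 37 66.
XOR each byte with 0x36: 65⊕36=53, 37⊕36=01, 66⊕36=50.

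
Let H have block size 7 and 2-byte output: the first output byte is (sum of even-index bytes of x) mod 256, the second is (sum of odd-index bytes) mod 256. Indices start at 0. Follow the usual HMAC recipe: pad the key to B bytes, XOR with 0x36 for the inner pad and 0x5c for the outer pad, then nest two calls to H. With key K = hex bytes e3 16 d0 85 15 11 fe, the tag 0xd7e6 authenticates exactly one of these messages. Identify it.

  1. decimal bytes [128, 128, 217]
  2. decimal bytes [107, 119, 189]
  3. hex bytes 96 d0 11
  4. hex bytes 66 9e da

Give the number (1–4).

Key hex bytes e3 16 d0 85 15 11 fe is exactly B = 7 bytes: K' = e3 16 d0 85 15 11 fe.
K' ⊕ ipad = d5 20 e6 b3 23 27 c8; K' ⊕ opad = bf 4a 8c d9 49 4d a2.
m1: inner = H(d5 20 e6 b3 23 27 c8 80 80 d9) = 26 53; tag = H(bf 4a 8c d9 49 4d a2 26 53) = 8996
m2: inner = H(d5 20 e6 b3 23 27 c8 6b 77 bd) = 1d 22; tag = H(bf 4a 8c d9 49 4d a2 1d 22) = 588d
m3: inner = H(d5 20 e6 b3 23 27 c8 96 d0 11) = 76 a1; tag = H(bf 4a 8c d9 49 4d a2 76 a1) = d7e6 ← matches
m4: inner = H(d5 20 e6 b3 23 27 c8 66 9e da) = 44 3a; tag = H(bf 4a 8c d9 49 4d a2 44 3a) = 70b4

3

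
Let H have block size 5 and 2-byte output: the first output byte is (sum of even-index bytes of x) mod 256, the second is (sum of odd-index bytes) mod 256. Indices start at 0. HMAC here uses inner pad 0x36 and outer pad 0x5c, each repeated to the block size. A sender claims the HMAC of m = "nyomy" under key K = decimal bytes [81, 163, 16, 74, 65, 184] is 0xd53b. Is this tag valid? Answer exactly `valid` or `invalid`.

Key decimal bytes [81, 163, 16, 74, 65, 184] = 51 a3 10 4a 41 b8 is 6 bytes > B = 5, so hash it first: H(key) = a2 a5, then zero-pad to 5 bytes: K' = a2 a5 00 00 00.
K' ⊕ ipad = 94 93 36 36 36; K' ⊕ opad = fe f9 5c 5c 5c.
Inner hash: even-index sum = 486 mod 256 = 230; odd-index sum = 543 mod 256 = 31 → e6 1f.
Outer hash (recomputed tag): even-index sum = 469 mod 256 = 213; odd-index sum = 571 mod 256 = 59 → d5 3b.
Recomputed tag = d53b; claimed = d53b → match.

valid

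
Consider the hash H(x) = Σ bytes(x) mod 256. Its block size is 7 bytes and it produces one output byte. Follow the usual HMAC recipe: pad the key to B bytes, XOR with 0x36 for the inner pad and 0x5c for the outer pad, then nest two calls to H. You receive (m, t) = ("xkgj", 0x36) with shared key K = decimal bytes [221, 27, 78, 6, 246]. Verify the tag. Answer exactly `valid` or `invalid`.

Key decimal bytes [221, 27, 78, 6, 246] = dd 1b 4e 06 f6 is 5 bytes ≤ B = 7; zero-pad to 7 bytes: K' = dd 1b 4e 06 f6 00 00.
K' ⊕ ipad = eb 2d 78 30 c0 36 36; K' ⊕ opad = 81 47 12 5a aa 5c 5c.
Inner hash: sum = 235+45+120+48+192+54+54+120+107+103+106 = 1184; mod 256 = 160 → a0.
Outer hash (recomputed tag): sum = 129+71+18+90+170+92+92+160 = 822; mod 256 = 54 → 36.
Recomputed tag = 36; claimed = 36 → match.

valid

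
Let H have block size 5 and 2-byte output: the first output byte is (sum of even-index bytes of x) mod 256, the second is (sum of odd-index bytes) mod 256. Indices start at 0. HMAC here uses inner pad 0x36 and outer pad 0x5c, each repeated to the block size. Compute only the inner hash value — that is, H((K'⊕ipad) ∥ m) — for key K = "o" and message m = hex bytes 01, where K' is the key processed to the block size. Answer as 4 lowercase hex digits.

c56d

Key "o" = 6f is 1 byte ≤ B = 5; zero-pad to 5 bytes: K' = 6f 00 00 00 00.
K' ⊕ ipad = 59 36 36 36 36.
Inner input = 59 36 36 36 36 ∥ 01.
Inner hash: even-index sum = 197 mod 256 = 197; odd-index sum = 109 mod 256 = 109 → c5 6d.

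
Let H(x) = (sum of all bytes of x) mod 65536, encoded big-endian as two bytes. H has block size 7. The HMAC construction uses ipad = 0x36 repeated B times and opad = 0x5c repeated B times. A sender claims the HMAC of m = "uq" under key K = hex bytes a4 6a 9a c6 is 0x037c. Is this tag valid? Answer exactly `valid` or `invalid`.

invalid

Key hex bytes a4 6a 9a c6 is 4 bytes ≤ B = 7; zero-pad to 7 bytes: K' = a4 6a 9a c6 00 00 00.
K' ⊕ ipad = 92 5c ac f0 36 36 36; K' ⊕ opad = f8 36 c6 9a 5c 5c 5c.
Inner hash: sum = 146+92+172+240+54+54+54+117+113 = 1042 → 04 12.
Outer hash (recomputed tag): sum = 248+54+198+154+92+92+92+4+18 = 952 → 03 b8.
Recomputed tag = 03b8; claimed = 037c → mismatch.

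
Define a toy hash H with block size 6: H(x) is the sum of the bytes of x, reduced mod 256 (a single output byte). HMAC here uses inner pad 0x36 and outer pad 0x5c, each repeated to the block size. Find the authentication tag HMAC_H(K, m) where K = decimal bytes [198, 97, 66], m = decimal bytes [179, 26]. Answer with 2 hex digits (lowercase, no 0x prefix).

Key decimal bytes [198, 97, 66] = c6 61 42 is 3 bytes ≤ B = 6; zero-pad to 6 bytes: K' = c6 61 42 00 00 00.
K' ⊕ ipad = f0 57 74 36 36 36.  K' ⊕ opad = 9a 3d 1e 5c 5c 5c.
Inner input = (K'⊕ipad) ∥ m = f0 57 74 36 36 36 ∥ b3 1a.
Inner hash: sum = 240+87+116+54+54+54+179+26 = 810; mod 256 = 42 → 2a.
Outer input = (K'⊕opad) ∥ inner = 9a 3d 1e 5c 5c 5c ∥ 2a.
Outer hash (tag): sum = 154+61+30+92+92+92+42 = 563; mod 256 = 51 → 33.

33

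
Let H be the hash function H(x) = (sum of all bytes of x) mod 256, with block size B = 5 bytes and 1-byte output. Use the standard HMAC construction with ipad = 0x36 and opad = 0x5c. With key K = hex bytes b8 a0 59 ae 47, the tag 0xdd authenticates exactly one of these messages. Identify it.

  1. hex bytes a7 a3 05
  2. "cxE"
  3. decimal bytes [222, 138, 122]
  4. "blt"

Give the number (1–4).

1

Key hex bytes b8 a0 59 ae 47 is exactly B = 5 bytes: K' = b8 a0 59 ae 47.
K' ⊕ ipad = 8e 96 6f 98 71; K' ⊕ opad = e4 fc 05 f2 1b.
m1: inner = H(8e 96 6f 98 71 a7 a3 05) = eb; tag = H(e4 fc 05 f2 1b eb) = dd ← matches
m2: inner = H(8e 96 6f 98 71 63 78 45) = bc; tag = H(e4 fc 05 f2 1b bc) = ae
m3: inner = H(8e 96 6f 98 71 de 8a 7a) = 7e; tag = H(e4 fc 05 f2 1b 7e) = 70
m4: inner = H(8e 96 6f 98 71 62 6c 74) = de; tag = H(e4 fc 05 f2 1b de) = d0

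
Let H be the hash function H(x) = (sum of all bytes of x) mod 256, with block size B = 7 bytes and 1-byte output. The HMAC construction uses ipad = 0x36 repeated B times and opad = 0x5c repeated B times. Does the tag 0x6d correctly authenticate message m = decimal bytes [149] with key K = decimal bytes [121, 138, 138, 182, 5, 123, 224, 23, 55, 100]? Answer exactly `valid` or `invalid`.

Key decimal bytes [121, 138, 138, 182, 5, 123, 224, 23, 55, 100] = 79 8a 8a b6 05 7b e0 17 37 64 is 10 bytes > B = 7, so hash it first: H(key) = 55, then zero-pad to 7 bytes: K' = 55 00 00 00 00 00 00.
K' ⊕ ipad = 63 36 36 36 36 36 36; K' ⊕ opad = 09 5c 5c 5c 5c 5c 5c.
Inner hash: sum = 99+54+54+54+54+54+54+149 = 572; mod 256 = 60 → 3c.
Outer hash (recomputed tag): sum = 9+92+92+92+92+92+92+60 = 621; mod 256 = 109 → 6d.
Recomputed tag = 6d; claimed = 6d → match.

valid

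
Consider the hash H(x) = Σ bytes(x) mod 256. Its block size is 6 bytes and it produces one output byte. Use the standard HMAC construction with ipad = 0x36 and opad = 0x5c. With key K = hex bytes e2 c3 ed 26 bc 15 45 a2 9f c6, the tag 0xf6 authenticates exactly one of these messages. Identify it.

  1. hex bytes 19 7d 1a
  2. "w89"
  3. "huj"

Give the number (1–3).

Key hex bytes e2 c3 ed 26 bc 15 45 a2 9f c6 is 10 bytes > B = 6, so hash it first: H(key) = d5, then zero-pad to 6 bytes: K' = d5 00 00 00 00 00.
K' ⊕ ipad = e3 36 36 36 36 36; K' ⊕ opad = 89 5c 5c 5c 5c 5c.
m1: inner = H(e3 36 36 36 36 36 19 7d 1a) = a1; tag = H(89 5c 5c 5c 5c 5c a1) = f6 ← matches
m2: inner = H(e3 36 36 36 36 36 77 38 39) = d9; tag = H(89 5c 5c 5c 5c 5c d9) = 2e
m3: inner = H(e3 36 36 36 36 36 68 75 6a) = 38; tag = H(89 5c 5c 5c 5c 5c 38) = 8d

1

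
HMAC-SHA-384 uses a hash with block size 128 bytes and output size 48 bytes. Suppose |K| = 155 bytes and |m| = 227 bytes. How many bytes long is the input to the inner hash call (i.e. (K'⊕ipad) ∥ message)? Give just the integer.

Key is 155 > 128 bytes, so it is hashed to 48 bytes then zero-padded to 128: |K'| = 128.
Inner input = (K'⊕ipad) ∥ m → 128 + 227 = 355 bytes.

355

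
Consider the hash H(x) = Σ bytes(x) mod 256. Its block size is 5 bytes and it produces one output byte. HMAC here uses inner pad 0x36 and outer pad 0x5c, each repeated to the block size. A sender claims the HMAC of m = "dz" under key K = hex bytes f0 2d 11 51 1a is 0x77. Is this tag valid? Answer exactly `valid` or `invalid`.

invalid

Key hex bytes f0 2d 11 51 1a is exactly B = 5 bytes: K' = f0 2d 11 51 1a.
K' ⊕ ipad = c6 1b 27 67 2c; K' ⊕ opad = ac 71 4d 0d 46.
Inner hash: sum = 198+27+39+103+44+100+122 = 633; mod 256 = 121 → 79.
Outer hash (recomputed tag): sum = 172+113+77+13+70+121 = 566; mod 256 = 54 → 36.
Recomputed tag = 36; claimed = 77 → mismatch.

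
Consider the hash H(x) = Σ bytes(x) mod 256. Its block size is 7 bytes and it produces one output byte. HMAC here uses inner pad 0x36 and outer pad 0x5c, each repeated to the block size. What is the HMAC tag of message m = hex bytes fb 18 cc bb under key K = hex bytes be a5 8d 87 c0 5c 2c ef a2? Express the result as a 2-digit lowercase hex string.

78

Key hex bytes be a5 8d 87 c0 5c 2c ef a2 is 9 bytes > B = 7, so hash it first: H(key) = 50, then zero-pad to 7 bytes: K' = 50 00 00 00 00 00 00.
K' ⊕ ipad = 66 36 36 36 36 36 36.  K' ⊕ opad = 0c 5c 5c 5c 5c 5c 5c.
Inner input = (K'⊕ipad) ∥ m = 66 36 36 36 36 36 36 ∥ fb 18 cc bb.
Inner hash: sum = 102+54+54+54+54+54+54+251+24+204+187 = 1092; mod 256 = 68 → 44.
Outer input = (K'⊕opad) ∥ inner = 0c 5c 5c 5c 5c 5c 5c ∥ 44.
Outer hash (tag): sum = 12+92+92+92+92+92+92+68 = 632; mod 256 = 120 → 78.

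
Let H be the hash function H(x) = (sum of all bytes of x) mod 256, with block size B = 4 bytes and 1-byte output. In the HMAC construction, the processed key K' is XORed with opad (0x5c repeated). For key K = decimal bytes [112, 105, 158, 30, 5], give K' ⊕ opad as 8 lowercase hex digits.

Key decimal bytes [112, 105, 158, 30, 5] = 70 69 9e 1e 05 is 5 bytes > B = 4, so hash it first: H(key) = 9a, then zero-pad to 4 bytes: K' = 9a 00 00 00.
XOR each byte with 0x5c: 9a⊕5c=c6, 00⊕5c=5c, 00⊕5c=5c, 00⊕5c=5c.

c65c5c5c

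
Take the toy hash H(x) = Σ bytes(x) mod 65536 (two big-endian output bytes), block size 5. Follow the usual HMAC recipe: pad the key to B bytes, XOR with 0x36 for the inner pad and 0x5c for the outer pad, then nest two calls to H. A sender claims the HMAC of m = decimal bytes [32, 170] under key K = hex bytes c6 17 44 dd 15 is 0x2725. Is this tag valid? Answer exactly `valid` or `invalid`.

Key hex bytes c6 17 44 dd 15 is exactly B = 5 bytes: K' = c6 17 44 dd 15.
K' ⊕ ipad = f0 21 72 eb 23; K' ⊕ opad = 9a 4b 18 81 49.
Inner hash: sum = 240+33+114+235+35+32+170 = 859 → 03 5b.
Outer hash (recomputed tag): sum = 154+75+24+129+73+3+91 = 549 → 02 25.
Recomputed tag = 0225; claimed = 2725 → mismatch.

invalid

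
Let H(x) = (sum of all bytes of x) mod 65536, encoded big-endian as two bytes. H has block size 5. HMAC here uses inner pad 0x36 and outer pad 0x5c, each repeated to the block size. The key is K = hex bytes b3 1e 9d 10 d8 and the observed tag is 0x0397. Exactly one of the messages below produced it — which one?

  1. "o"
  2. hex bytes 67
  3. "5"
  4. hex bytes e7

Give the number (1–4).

Key hex bytes b3 1e 9d 10 d8 is exactly B = 5 bytes: K' = b3 1e 9d 10 d8.
K' ⊕ ipad = 85 28 ab 26 ee; K' ⊕ opad = ef 42 c1 4c 84.
m1: inner = H(85 28 ab 26 ee 6f) = 02 db; tag = H(ef 42 c1 4c 84 02 db) = 039f
m2: inner = H(85 28 ab 26 ee 67) = 02 d3; tag = H(ef 42 c1 4c 84 02 d3) = 0397 ← matches
m3: inner = H(85 28 ab 26 ee 35) = 02 a1; tag = H(ef 42 c1 4c 84 02 a1) = 0365
m4: inner = H(85 28 ab 26 ee e7) = 03 53; tag = H(ef 42 c1 4c 84 03 53) = 0318

2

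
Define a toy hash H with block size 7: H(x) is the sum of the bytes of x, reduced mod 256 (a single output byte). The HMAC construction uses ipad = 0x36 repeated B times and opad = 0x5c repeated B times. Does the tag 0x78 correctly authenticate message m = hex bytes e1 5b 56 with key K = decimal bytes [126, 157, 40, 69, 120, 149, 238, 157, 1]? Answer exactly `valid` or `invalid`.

Key decimal bytes [126, 157, 40, 69, 120, 149, 238, 157, 1] = 7e 9d 28 45 78 95 ee 9d 01 is 9 bytes > B = 7, so hash it first: H(key) = 21, then zero-pad to 7 bytes: K' = 21 00 00 00 00 00 00.
K' ⊕ ipad = 17 36 36 36 36 36 36; K' ⊕ opad = 7d 5c 5c 5c 5c 5c 5c.
Inner hash: sum = 23+54+54+54+54+54+54+225+91+86 = 749; mod 256 = 237 → ed.
Outer hash (recomputed tag): sum = 125+92+92+92+92+92+92+237 = 914; mod 256 = 146 → 92.
Recomputed tag = 92; claimed = 78 → mismatch.

invalid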